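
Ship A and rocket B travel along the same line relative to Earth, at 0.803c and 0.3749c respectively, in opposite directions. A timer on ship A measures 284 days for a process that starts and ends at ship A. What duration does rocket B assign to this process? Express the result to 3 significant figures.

669 days

The velocity of ship A relative to rocket B is (0.803 + 0.3749)c / (1 + 0.803×0.3749) = 0.90535c; relative speed 0.90535c.
γ for this relative speed: γ = 1/√(1 − 0.819659) = 2.3548.
The clock on ship A records proper time, so rocket B measures Δt = γΔτ = 2.3548 × 284 = 669 days.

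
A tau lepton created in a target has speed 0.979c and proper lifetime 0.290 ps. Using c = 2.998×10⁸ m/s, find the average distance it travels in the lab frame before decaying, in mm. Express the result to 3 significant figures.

β² = 0.958441, so γ = 1/√0.041559 = 4.9053.
Lab-frame lifetime: Δt = γτ = 4.9053 × 0.290 ps = 1.4225 ps.
Distance: d = vΔt = 0.979 × 2.998×10⁸ m/s × 1.4225×10^-12 s = 4.18×10^-4 m = 0.418 mm.

0.418 mm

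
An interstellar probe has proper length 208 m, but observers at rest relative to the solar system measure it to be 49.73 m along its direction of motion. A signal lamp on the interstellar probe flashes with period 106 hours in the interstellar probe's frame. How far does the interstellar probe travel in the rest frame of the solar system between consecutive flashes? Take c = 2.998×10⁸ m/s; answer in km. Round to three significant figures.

4.65×10^11 km

γ = L₀/L = 208/49.73 = 4.18259.
β = √(1 − 1/γ²) = 0.971. Lab-frame period = γτ = 4.18259×106 hours = 443.35 hours. Distance = βc × γτ = 0.971 × 2.998×10⁸ m/s × 1596060 s = 4.6462×10^14 m = 4.65×10^11 km.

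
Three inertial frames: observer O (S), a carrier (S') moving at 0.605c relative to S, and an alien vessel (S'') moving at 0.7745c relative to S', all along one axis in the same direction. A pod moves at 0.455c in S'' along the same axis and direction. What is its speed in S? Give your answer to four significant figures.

Compose velocities in two stages. Stage 1 (into S'): u₁ = (0.455+0.7745)/(1+0.455×0.7745) = 0.90913.
Stage 2 (into S): u = (0.90913+0.605)/(1+0.90913×0.605) = 0.97684, so the speed is 0.9768c.

0.9768c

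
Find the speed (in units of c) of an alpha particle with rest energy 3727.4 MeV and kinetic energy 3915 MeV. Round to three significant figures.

0.873c

K = (γ−1)mc², so γ = 1 + 3915/3727.4 = 2.0503.
Then v/c = √(1 − γ⁻²) = √(1 − 0.237884) = √0.762116 = 0.873.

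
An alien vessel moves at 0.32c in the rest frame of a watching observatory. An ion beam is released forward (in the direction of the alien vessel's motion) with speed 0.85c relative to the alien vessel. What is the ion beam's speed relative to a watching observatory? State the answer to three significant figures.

In units of c, u = (u' + v)/(1 + u'v) with u' = 0.85 and v = 0.32.
Numerator: 0.85 + 0.32 = 1.17. Denominator: 1 + (0.85)(0.32) = 1.272.
u = 1.17/1.272 = 0.91981, so the speed is 0.920c.

0.920c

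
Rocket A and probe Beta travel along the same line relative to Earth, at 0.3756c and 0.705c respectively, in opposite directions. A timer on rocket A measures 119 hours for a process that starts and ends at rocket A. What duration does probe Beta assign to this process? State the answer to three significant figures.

229 hours

The velocity of rocket A relative to probe Beta is (0.3756 + 0.705)c / (1 + 0.3756×0.705) = 0.85437c; relative speed 0.85437c.
At |u| = 0.85437c, γ = (1 − 0.729948)^(−1/2) = 1.9243.
Rocket A's interval is proper; time dilation gives Δt_B = γΔτ = 1.9243 × 119 hours = 229 hours.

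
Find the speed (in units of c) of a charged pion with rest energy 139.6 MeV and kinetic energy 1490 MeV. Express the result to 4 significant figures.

0.9963c

γ = 1 + K/(mc²) = 1 + 1490/139.6 = 11.673.
β = √(1 − 1/γ²) = √(1 − 0.00733897) = √0.99266103 = 0.9963.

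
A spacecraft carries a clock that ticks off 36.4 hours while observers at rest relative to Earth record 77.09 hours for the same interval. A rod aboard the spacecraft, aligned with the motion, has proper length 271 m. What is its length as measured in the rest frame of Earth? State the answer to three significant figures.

The time-dilation ratio gives γ = 77.09/36.4 = 2.11786.
L = L₀/γ = 271/2.11786 = 128 m.

128 m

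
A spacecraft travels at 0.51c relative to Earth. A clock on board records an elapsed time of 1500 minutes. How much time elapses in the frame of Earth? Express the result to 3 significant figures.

1740 minutes

Lorentz factor: γ = (1 − 0.2601)^(−1/2) = 1.1626.
The onboard clock measures proper time, so the interval in the rest frame of Earth is dilated: Δt = γ·Δτ = 1.1626 × 1500 minutes = 1740 minutes.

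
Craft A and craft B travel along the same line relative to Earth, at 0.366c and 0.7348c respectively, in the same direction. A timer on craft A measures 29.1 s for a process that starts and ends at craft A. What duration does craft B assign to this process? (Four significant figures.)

Speed of craft A in craft B's frame: u = (v_A − v_B)/(1 − v_A v_B/c²) = (0.366 − 0.7348)/(1 − 0.366×0.7348) = −0.3688/0.7310632 = −0.50447; |u| = 0.50447c.
γ for this relative speed: γ = 1/√(1 − 0.25449) = 1.1582.
The clock on craft A records proper time, so craft B measures Δt = γΔτ = 1.1582 × 29.1 = 33.70 s.

33.70 s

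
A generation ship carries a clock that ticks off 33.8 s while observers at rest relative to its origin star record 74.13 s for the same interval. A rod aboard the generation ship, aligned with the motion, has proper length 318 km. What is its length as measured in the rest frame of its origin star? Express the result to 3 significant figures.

145 km

From Δt = γΔτ: γ = 74.13/33.8 = 2.1932.
The rod contracts by the same γ: 318 km / 2.1932 = 145 km.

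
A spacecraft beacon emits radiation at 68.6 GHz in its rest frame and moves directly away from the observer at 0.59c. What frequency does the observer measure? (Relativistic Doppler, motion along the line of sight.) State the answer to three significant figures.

34.8 GHz

Relativistic Doppler (source moving away): f_obs = f_src · √((1−β)/(1+β)).
With β = 0.59: factor = √(0.41/1.59) = 0.5078.
f_obs = 68.6 × 0.5078 = 34.8 GHz.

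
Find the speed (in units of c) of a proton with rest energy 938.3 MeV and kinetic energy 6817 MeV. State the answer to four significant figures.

γ = 1 + K/(mc²) = 1 + 6817/938.3 = 8.2653.
β = √(1 − 1/γ²) = √(1 − 0.014638) = √0.985362 = 0.9927.

0.9927c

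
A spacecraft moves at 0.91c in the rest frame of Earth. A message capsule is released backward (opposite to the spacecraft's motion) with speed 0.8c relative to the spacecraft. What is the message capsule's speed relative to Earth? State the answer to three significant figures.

0.404c

In units of c, u = (u' + v)/(1 + u'v) with u' = −0.8 and v = 0.91.
Numerator: −0.8 + 0.91 = 0.11. Denominator: 1 + (−0.8)(0.91) = 0.272.
u = 0.11/0.272 = 0.40441, so the speed is 0.404c.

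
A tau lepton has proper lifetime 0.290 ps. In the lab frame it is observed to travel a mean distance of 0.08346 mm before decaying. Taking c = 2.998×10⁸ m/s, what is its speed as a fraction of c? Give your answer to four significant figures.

Lab distance = (lab lifetime)·v = γτ·βc, so βγ = d/(cτ) = 8.346×10^-5/(2.998×10⁸ × 2.900×10^-13) = 0.95995.
With βγ = 0.95995: γ² = 1 + (βγ)² = 1.921504, and β = (βγ)/γ = 0.95995/1.38618 = 0.6925.

0.6925c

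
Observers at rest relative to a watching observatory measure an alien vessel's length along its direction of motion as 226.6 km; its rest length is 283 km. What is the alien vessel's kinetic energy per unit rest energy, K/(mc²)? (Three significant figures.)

0.249

Length contraction gives γ = L₀/L = 283/226.6 = 1.2489.
K/(mc²) = γ − 1 = 1.2489 − 1 = 0.249.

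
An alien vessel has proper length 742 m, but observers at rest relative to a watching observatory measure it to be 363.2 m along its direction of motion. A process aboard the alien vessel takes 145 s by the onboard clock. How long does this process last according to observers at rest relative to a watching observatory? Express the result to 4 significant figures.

From L = L₀/γ: γ = 742/363.2 = 2.04295.
Δt = γΔτ = 2.04295 × 145 = 296.2 s.

296.2 s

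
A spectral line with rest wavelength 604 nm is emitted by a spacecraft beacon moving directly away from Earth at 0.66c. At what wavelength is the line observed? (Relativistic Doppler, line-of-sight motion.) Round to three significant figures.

1330 nm

Relativistic Doppler for wavelength: λ_obs = λ_src · √((1+β)/(1−β)).
With β = 0.66: factor = √(1.66/0.34) = 2.2096.
λ_obs = 604 × 2.2096 = 1330 nm.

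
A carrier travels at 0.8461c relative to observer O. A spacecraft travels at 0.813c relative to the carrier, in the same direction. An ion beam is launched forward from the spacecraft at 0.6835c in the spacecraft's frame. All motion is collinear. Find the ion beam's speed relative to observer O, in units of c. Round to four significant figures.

0.9968c

First combine the ion beam and spacecraft (S''→S'): u₁ = (0.6835 + 0.813)/(1 + 0.6835×0.813) = 1.4965/1.5556855 = 0.96196.
Then combine with the carrier (S'→S): u = (0.96196 + 0.8461)/(1 + 0.96196×0.8461) = 1.80806/1.813914356 = 0.99677.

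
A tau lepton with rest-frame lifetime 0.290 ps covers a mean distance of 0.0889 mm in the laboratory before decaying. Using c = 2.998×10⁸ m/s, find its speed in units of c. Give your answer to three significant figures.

0.715c

Let x = d/(cτ) = 8.890×10^-5 m / (2.998×10⁸ m/s × 2.900×10^-13 s) = 1.0225. Since d = βγcτ, x = βγ = β/√(1−β²).
Solving: β² = x²/(1+x²) = 1.04551/2.04551 = 0.511124, so β = 0.715.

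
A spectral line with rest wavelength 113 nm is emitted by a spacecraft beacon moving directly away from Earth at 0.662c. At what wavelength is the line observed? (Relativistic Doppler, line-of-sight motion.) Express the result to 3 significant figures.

Relativistic Doppler for wavelength: λ_obs = λ_src · √((1+β)/(1−β)).
With β = 0.662: factor = √(1.662/0.338) = 2.2175.
λ_obs = 113 × 2.2175 = 251 nm.

251 nm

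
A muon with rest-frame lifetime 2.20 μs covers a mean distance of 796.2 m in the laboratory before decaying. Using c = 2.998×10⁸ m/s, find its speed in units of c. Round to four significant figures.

0.7701c

d = βγcτ ⇒ βγ = d/(cτ) = 796.2 m / (659.56 m) = 1.2072.
β = (βγ)/√(1+(βγ)²) = 1.2072/√2.45733 = 0.7701.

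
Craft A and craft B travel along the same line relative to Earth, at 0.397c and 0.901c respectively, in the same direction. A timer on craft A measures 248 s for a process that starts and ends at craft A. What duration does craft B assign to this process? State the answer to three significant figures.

400 s

The velocity of craft A relative to craft B is (0.397 − 0.901)c / (1 − 0.397×0.901) = −0.78468c; relative speed 0.78468c.
At |u| = 0.78468c, γ = (1 − 0.615723)^(−1/2) = 1.6132.
The clock on craft A records proper time, so craft B measures Δt = γΔτ = 1.6132 × 248 = 400 s.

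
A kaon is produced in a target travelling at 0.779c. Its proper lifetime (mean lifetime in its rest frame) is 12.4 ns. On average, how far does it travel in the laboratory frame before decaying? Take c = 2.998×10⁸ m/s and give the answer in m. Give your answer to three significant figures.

4.62 m

γ = 1/√(1 − β²) = 1/√(1 − 0.606841) = 1/√0.393159 = 1/0.627024 = 1.5948.
Lab-frame lifetime: Δt = γτ = 1.5948 × 12.4 ns = 19.776 ns.
Distance: d = vΔt = 0.779 × 2.998×10⁸ m/s × 1.9776×10^-8 s = 4.62 m.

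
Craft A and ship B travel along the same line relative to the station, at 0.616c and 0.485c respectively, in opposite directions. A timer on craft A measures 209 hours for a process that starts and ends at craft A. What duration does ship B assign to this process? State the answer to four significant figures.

394.0 hours

Speed of craft A in ship B's frame: u = (v_A + v_B)/(1 + v_A v_B/c²) = (0.616 + 0.485)/(1 + 0.616×0.485) = 1.101/1.29876 = 0.84773; |u| = 0.84773c.
γ for this relative speed: γ = 1/√(1 − 0.718646) = 1.8853.
Craft A's interval is proper; time dilation gives Δt_B = γΔτ = 1.8853 × 209 hours = 394.0 hours.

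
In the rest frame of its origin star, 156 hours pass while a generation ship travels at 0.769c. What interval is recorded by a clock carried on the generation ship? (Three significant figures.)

99.7 hours

Lorentz factor: γ = (1 − 0.591361)^(−1/2) = 1.5643.
The moving clock records proper time: Δτ = Δt/γ = 156/1.5643 = 99.7 hours.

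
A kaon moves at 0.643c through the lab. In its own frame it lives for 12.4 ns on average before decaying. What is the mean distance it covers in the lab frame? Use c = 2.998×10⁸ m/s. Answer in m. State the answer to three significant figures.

With β = 0.643, γ = 1/√(1 − 0.643²) = 1/√0.586551 = 1.3057.
Lab-frame lifetime: Δt = γτ = 1.3057 × 12.4 ns = 16.191 ns.
Distance: d = vΔt = 0.643 × 2.998×10⁸ m/s × 1.6191×10^-8 s = 3.12 m.

3.12 m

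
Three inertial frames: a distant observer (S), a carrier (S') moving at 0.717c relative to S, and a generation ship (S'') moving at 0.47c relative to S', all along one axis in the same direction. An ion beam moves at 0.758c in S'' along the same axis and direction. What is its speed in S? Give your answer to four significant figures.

Apply u = (u'+v)/(1+u'v) twice. Ion beam in the carrier frame: (0.758+0.47)/(1+0.758·0.47) = 1.228/1.35626 = 0.90543c.
That velocity, transformed to the rest frame of a distant observer: (0.90543+0.717)/(1+0.90543·0.717) = 1.62243/1.64919331 = 0.98377c.

0.9838c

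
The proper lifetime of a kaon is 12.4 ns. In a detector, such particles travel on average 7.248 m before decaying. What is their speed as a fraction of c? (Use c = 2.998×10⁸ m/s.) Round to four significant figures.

0.8898c

Let x = d/(cτ) = 7.248 m / (2.998×10⁸ m/s × 1.240×10^-8 s) = 1.9497. Since d = βγcτ, x = βγ = β/√(1−β²).
Solving: β² = x²/(1+x²) = 3.80133/4.80133 = 0.791724, so β = 0.8898.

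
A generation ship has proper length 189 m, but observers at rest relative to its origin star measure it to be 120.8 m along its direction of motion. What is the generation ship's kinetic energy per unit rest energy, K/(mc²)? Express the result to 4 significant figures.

0.5646

γ = L₀/L = 189/120.8 = 1.56457.
Since K = (γ−1)mc², K/(mc²) = 1.56457 − 1 = 0.5646.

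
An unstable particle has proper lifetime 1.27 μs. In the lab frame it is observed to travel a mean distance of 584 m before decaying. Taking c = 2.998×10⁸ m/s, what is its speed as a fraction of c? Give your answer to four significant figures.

Lab distance = (lab lifetime)·v = γτ·βc, so βγ = d/(cτ) = 584.0/(2.998×10⁸ × 1.270×10^-6) = 1.5338.
With βγ = 1.5338: γ² = 1 + (βγ)² = 3.35254, and β = (βγ)/γ = 1.5338/1.83099 = 0.8377.

0.8377c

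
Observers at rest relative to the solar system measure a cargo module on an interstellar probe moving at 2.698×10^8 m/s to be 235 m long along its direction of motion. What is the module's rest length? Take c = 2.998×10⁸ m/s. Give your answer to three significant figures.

539 m

β = v/c = (2.698×10^8 m/s)/(2.998×10⁸ m/s) = 0.899933.
Lorentz factor: γ = (1 − 0.8098794)^(−1/2) = 2.2934.
Proper length: L₀ = γ·L = 2.2934 × 235 = 539 m.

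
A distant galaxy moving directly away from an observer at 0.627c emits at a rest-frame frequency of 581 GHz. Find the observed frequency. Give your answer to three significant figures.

Relativistic Doppler (source moving away): f_obs = f_src · √((1−β)/(1+β)).
With β = 0.627: factor = √(0.373/1.627) = 0.47881.
f_obs = 581 × 0.47881 = 278 GHz.

278 GHz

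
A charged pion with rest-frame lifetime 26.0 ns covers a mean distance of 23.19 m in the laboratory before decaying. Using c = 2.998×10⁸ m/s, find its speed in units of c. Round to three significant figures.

0.948c

d = βγcτ ⇒ βγ = d/(cτ) = 23.19 m / (7.7948 m) = 2.9751.
β = (βγ)/√(1+(βγ)²) = 2.9751/√9.85122 = 0.948.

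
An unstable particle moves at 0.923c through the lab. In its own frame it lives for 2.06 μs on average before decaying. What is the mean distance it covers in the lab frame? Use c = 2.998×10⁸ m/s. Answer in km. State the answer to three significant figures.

γ = 1/√(1 − β²) = 1/√(1 − 0.851929) = 1/√0.148071 = 1/0.3848 = 2.5988.
Lab-frame lifetime: Δt = γτ = 2.5988 × 2.06 μs = 5.3535 μs.
Distance: d = vΔt = 0.923 × 2.998×10⁸ m/s × 5.3535×10^-6 s = 1480 m = 1.48 km.

1.48 km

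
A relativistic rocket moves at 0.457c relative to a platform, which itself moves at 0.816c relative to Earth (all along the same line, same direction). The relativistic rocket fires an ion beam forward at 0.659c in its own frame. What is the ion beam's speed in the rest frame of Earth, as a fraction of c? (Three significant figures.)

First combine the ion beam and relativistic rocket (S''→S'): u₁ = (0.659 + 0.457)/(1 + 0.659×0.457) = 1.116/1.301163 = 0.85769.
Then combine with the platform (S'→S): u = (0.85769 + 0.816)/(1 + 0.85769×0.816) = 1.67369/1.69987504 = 0.9846.

0.985c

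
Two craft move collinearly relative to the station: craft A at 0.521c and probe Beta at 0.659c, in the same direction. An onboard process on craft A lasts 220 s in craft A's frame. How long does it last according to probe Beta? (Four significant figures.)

Speed of craft A in probe Beta's frame: u = (v_A − v_B)/(1 − v_A v_B/c²) = (0.521 − 0.659)/(1 − 0.521×0.659) = −0.138/0.656661 = −0.21015; |u| = 0.21015c.
At |u| = 0.21015c, γ = (1 − 0.044163)^(−1/2) = 1.0228.
Craft A's interval is proper; time dilation gives Δt_B = γΔτ = 1.0228 × 220 s = 225.0 s.

225.0 s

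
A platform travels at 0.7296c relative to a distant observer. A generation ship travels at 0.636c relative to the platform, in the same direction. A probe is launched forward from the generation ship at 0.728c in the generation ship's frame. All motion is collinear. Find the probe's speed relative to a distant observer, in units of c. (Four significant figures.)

0.9891c

Compose velocities in two stages. Stage 1 (into S'): u₁ = (0.728+0.636)/(1+0.728×0.636) = 0.93233.
Stage 2 (into S): u = (0.93233+0.7296)/(1+0.93233×0.7296) = 0.98911, so the speed is 0.9891c.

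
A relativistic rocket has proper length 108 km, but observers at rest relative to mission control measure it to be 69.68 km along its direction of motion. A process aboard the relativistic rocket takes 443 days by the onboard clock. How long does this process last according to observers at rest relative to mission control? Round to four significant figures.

686.6 days

Length contraction gives γ = L₀/L = 108/69.68 = 1.54994.
The same γ dilates the second interval: 1.54994 × 443 days = 686.6 days.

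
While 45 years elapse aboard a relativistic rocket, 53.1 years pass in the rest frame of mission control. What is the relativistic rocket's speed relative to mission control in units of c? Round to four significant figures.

γ = Δt/Δτ = 53.1/45 = 1.18.
β = √(1 − 1/γ²) = √(1 − 0.718184) = √0.281816 = 0.5309.

0.5309c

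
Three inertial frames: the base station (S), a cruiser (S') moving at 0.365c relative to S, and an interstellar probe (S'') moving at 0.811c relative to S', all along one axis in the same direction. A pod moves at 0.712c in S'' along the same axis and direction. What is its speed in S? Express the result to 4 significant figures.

Apply u = (u'+v)/(1+u'v) twice. Pod in the cruiser frame: (0.712+0.811)/(1+0.712·0.811) = 1.523/1.577432 = 0.96549c.
That velocity, transformed to the rest frame of the base station: (0.96549+0.365)/(1+0.96549·0.365) = 1.33049/1.35240385 = 0.9838c.

0.9838c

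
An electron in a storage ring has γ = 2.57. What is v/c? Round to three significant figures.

β = √(1 − 1/γ²) = √(1 − 1/6.6049) = √0.848597 = 0.921.

0.921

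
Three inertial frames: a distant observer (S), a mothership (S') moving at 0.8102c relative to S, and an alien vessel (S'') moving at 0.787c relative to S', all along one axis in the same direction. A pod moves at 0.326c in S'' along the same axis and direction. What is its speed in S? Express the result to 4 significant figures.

Compose velocities in two stages. Stage 1 (into S'): u₁ = (0.326+0.787)/(1+0.326×0.787) = 0.88575.
Stage 2 (into S): u = (0.88575+0.8102)/(1+0.88575×0.8102) = 0.98738, so the speed is 0.9874c.

0.9874c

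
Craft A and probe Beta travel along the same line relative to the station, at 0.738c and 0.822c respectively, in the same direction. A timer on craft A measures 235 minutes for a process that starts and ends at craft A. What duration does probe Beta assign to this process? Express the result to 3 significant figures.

Transform craft A's velocity into probe Beta's frame: (0.738 − 0.822)/(1 − 0.738·0.822) = −0.084/0.393364, so the relative speed is 0.21354c.
At |u| = 0.21354c, γ = (1 − 0.0455993)^(−1/2) = 1.0236.
Craft A's interval is proper; time dilation gives Δt_B = γΔτ = 1.0236 × 235 minutes = 241 minutes.

241 minutes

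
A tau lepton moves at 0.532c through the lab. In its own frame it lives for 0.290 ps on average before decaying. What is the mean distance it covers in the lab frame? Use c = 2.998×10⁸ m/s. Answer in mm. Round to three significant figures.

0.0546 mm

β² = 0.283024, so γ = 1/√0.716976 = 1.181.
Lab-frame lifetime: Δt = γτ = 1.181 × 0.290 ps = 0.34249 ps.
Distance: d = vΔt = 0.532 × 2.998×10⁸ m/s × 3.4249×10^-13 s = 5.46×10^-5 m = 0.0546 mm.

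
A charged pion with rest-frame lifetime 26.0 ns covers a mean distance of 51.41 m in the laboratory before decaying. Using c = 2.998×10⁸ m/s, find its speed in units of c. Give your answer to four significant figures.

0.9887c

Let x = d/(cτ) = 51.41 m / (2.998×10⁸ m/s × 2.600×10^-8 s) = 6.5954. Since d = βγcτ, x = βγ = β/√(1−β²).
Solving: β² = x²/(1+x²) = 43.4993/44.4993 = 0.977528, so β = 0.9887.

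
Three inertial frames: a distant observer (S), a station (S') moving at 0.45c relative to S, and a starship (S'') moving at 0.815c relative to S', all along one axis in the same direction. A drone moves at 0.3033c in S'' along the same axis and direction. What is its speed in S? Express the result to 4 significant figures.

0.9595c

First combine the drone and starship (S''→S'): u₁ = (0.3033 + 0.815)/(1 + 0.3033×0.815) = 1.1183/1.2471895 = 0.89666.
Then combine with the station (S'→S): u = (0.89666 + 0.45)/(1 + 0.89666×0.45) = 1.34666/1.403497 = 0.9595.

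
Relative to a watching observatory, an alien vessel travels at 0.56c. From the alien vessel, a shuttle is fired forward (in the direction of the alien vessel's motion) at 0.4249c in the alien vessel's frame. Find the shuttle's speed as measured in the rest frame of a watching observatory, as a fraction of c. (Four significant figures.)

0.7956c

Relativistic velocity addition: u = (u' + v)/(1 + u'v/c²), with u' = 0.4249c and v = 0.56c.
Numerator: 0.4249 + 0.56 = 0.9849. Denominator: 1 + (0.4249)(0.56) = 1.237944.
u = 0.9849/1.237944 = 0.79559, so the speed is 0.7956c.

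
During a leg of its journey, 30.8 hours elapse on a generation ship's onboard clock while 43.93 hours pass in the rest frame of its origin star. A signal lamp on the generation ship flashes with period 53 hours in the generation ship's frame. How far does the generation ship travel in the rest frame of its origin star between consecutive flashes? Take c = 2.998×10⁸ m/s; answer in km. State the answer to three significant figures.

5.82×10^10 km

From Δt = γΔτ: γ = 43.93/30.8 = 1.4263.
β = √(1 − 1/γ²) = 0.71305. Lab-frame period = γτ = 1.4263×53 hours = 75.594 hours. Distance = βc × γτ = 0.71305 × 2.998×10⁸ m/s × 272138.4 s = 5.8176×10^13 m = 5.82×10^10 km.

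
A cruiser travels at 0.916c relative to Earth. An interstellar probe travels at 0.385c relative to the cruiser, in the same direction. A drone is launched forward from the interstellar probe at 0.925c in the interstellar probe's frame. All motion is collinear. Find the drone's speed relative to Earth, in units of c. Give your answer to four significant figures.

First combine the drone and interstellar probe (S''→S'): u₁ = (0.925 + 0.385)/(1 + 0.925×0.385) = 1.31/1.356125 = 0.96599.
Then combine with the cruiser (S'→S): u = (0.96599 + 0.916)/(1 + 0.96599×0.916) = 1.88199/1.88484684 = 0.99848.

0.9985c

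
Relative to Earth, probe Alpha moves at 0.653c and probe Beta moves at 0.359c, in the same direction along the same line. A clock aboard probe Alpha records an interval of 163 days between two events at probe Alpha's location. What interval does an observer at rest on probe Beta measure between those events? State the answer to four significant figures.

The velocity of probe Alpha relative to probe Beta is (0.653 − 0.359)c / (1 − 0.653×0.359) = 0.38403c; relative speed 0.38403c.
γ for this relative speed: γ = 1/√(1 − 0.147479) = 1.083.
The clock on probe Alpha records proper time, so probe Beta measures Δt = γΔτ = 1.083 × 163 = 176.5 days.

176.5 days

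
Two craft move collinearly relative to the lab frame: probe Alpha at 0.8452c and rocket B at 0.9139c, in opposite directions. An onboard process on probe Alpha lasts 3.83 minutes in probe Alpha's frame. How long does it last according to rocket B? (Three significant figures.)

Transform probe Alpha's velocity into rocket B's frame: (0.8452 + 0.9139)/(1 + 0.8452·0.9139) = 1.7591/1.77242828, so the relative speed is 0.99248c.
At |u| = 0.99248c, γ = (1 − 0.985017)^(−1/2) = 8.1696.
Probe Alpha's interval is proper; time dilation gives Δt_B = γΔτ = 8.1696 × 3.83 minutes = 31.3 minutes.

31.3 minutes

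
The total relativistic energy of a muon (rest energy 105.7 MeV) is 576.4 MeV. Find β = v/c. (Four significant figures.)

Total energy E = γmc² gives γ = 576.4/105.7 = 5.4532.
Hence β = √(1 − 1/γ²) = √(1 − 0.0336277) = √0.9663723 = 0.9830.

0.9830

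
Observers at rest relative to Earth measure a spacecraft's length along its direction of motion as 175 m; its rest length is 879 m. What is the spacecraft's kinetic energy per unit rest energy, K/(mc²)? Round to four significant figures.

Length contraction gives γ = L₀/L = 879/175 = 5.02286.
Since K = (γ−1)mc², K/(mc²) = 5.02286 − 1 = 4.023.

4.023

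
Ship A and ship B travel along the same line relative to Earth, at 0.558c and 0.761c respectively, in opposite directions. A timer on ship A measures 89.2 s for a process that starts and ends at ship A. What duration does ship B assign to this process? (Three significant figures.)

236 s

Transform ship A's velocity into ship B's frame: (0.558 + 0.761)/(1 + 0.558·0.761) = 1.319/1.424638, so the relative speed is 0.92585c.
At |u| = 0.92585c, γ = (1 − 0.857198)^(−1/2) = 2.6463.
Ship A's interval is proper; time dilation gives Δt_B = γΔτ = 2.6463 × 89.2 s = 236 s.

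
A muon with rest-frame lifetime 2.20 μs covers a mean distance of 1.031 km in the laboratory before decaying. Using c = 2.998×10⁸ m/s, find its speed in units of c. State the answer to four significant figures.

Let x = d/(cτ) = 1031 m / (2.998×10⁸ m/s × 2.200×10^-6 s) = 1.5632. Since d = βγcτ, x = βγ = β/√(1−β²).
Solving: β² = x²/(1+x²) = 2.44359/3.44359 = 0.709605, so β = 0.8424.

0.8424c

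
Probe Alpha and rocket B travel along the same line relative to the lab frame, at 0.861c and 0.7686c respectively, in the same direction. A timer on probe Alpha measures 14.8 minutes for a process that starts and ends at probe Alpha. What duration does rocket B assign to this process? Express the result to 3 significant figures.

Speed of probe Alpha in rocket B's frame: u = (v_A − v_B)/(1 − v_A v_B/c²) = (0.861 − 0.7686)/(1 − 0.861×0.7686) = 0.0924/0.3382354 = 0.27318; |u| = 0.27318c.
At |u| = 0.27318c, γ = (1 − 0.0746273)^(−1/2) = 1.0395.
Probe Alpha's interval is proper; time dilation gives Δt_B = γΔτ = 1.0395 × 14.8 minutes = 15.4 minutes.

15.4 minutes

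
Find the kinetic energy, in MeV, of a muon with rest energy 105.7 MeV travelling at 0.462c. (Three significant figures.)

13.5 MeV

γ = 1/√(1 − β²) = 1/√(1 − 0.213444) = 1/√0.786556 = 1/0.88688 = 1.12755.
Kinetic energy: K = (γ − 1)mc² = (1.12755 − 1) × 105.7 MeV = 0.12755 × 105.7 = 13.5 MeV.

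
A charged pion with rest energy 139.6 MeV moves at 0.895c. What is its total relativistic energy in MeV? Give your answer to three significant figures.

With β = 0.895, γ = 1/√(1 − 0.895²) = 1/√0.198975 = 2.2418.
Total energy: E = γmc² = 2.2418 × 139.6 MeV = 313 MeV.

313 MeV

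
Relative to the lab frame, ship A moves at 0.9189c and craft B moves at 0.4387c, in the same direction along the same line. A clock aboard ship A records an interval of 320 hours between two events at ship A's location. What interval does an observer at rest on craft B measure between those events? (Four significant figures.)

Transform ship A's velocity into craft B's frame: (0.9189 − 0.4387)/(1 − 0.9189·0.4387) = 0.4802/0.59687857, so the relative speed is 0.80452c.
γ for this relative speed: γ = 1/√(1 − 0.647252) = 1.6837.
The clock on ship A records proper time, so craft B measures Δt = γΔτ = 1.6837 × 320 = 538.8 hours.

538.8 hours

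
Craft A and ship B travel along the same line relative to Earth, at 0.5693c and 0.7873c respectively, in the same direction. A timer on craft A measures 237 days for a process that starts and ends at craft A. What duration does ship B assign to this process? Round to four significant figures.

258.0 days

Speed of craft A in ship B's frame: u = (v_A − v_B)/(1 − v_A v_B/c²) = (0.5693 − 0.7873)/(1 − 0.5693×0.7873) = −0.218/0.55179011 = −0.39508; |u| = 0.39508c.
γ for this relative speed: γ = 1/√(1 − 0.156088) = 1.0886.
Craft A's interval is proper; time dilation gives Δt_B = γΔτ = 1.0886 × 237 days = 258.0 days.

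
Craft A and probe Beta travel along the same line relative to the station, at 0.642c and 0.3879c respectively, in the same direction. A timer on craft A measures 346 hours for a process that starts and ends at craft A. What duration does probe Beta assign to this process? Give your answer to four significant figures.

The velocity of craft A relative to probe Beta is (0.642 − 0.3879)c / (1 − 0.642×0.3879) = 0.33836c; relative speed 0.33836c.
γ for this relative speed: γ = 1/√(1 − 0.114487) = 1.0627.
The clock on craft A records proper time, so probe Beta measures Δt = γΔτ = 1.0627 × 346 = 367.7 hours.

367.7 hours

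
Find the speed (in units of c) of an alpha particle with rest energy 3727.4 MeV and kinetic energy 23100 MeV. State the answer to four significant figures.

0.9903c

γ = 1 + K/(mc²) = 1 + 23100/3727.4 = 7.1973.
β = √(1 − 1/γ²) = √(1 − 0.0193046) = √0.9806954 = 0.9903.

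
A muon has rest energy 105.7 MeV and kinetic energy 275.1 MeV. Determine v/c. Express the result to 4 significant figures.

γ = 1 + K/(mc²) = 1 + 275.1/105.7 = 3.6026.
β = √(1 − 1/γ²) = √(1 − 0.0770492) = √0.9229508 = 0.9607.

0.9607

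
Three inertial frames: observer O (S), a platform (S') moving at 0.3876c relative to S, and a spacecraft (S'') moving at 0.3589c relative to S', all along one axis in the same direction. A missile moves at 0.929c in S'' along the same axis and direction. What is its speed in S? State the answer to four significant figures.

Apply u = (u'+v)/(1+u'v) twice. Missile in the platform frame: (0.929+0.3589)/(1+0.929·0.3589) = 1.2879/1.3334181 = 0.96586c.
That velocity, transformed to the rest frame of observer O: (0.96586+0.3876)/(1+0.96586·0.3876) = 1.35346/1.374367336 = 0.98479c.

0.9848c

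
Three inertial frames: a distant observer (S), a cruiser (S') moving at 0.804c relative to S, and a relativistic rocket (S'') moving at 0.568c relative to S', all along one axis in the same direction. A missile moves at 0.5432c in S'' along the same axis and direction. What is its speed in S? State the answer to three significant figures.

0.982c

Compose velocities in two stages. Stage 1 (into S'): u₁ = (0.5432+0.568)/(1+0.5432×0.568) = 0.84919.
Stage 2 (into S): u = (0.84919+0.804)/(1+0.84919×0.804) = 0.98243, so the speed is 0.982c.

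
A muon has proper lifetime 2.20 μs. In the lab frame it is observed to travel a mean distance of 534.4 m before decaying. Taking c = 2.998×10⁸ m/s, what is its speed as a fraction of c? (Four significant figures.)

d = βγcτ ⇒ βγ = d/(cτ) = 534.4 m / (659.56 m) = 0.81024.
β = (βγ)/√(1+(βγ)²) = 0.81024/√1.656489 = 0.6295.

0.6295c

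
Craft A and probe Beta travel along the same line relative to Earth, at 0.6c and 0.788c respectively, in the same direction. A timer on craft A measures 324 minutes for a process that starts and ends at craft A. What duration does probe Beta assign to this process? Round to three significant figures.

347 minutes

Transform craft A's velocity into probe Beta's frame: (0.6 − 0.788)/(1 − 0.6·0.788) = −0.188/0.5272, so the relative speed is 0.3566c.
γ for this relative speed: γ = 1/√(1 − 0.127164) = 1.0704.
Craft A's interval is proper; time dilation gives Δt_B = γΔτ = 1.0704 × 324 minutes = 347 minutes.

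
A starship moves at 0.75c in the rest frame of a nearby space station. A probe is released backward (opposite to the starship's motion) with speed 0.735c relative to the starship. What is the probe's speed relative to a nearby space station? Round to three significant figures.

In units of c, u = (u' + v)/(1 + u'v) with u' = −0.735 and v = 0.75.
Numerator: −0.735 + 0.75 = 0.015. Denominator: 1 + (−0.735)(0.75) = 0.44875.
u = 0.015/0.44875 = 0.033426, so the speed is 0.0334c.

0.0334c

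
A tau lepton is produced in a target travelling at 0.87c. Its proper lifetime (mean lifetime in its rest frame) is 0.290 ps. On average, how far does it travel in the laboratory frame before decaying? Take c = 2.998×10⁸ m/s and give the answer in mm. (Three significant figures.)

0.153 mm

Lorentz factor: γ = (1 − 0.7569)^(−1/2) = 2.0282.
Lab-frame lifetime: Δt = γτ = 2.0282 × 0.290 ps = 0.58818 ps.
Distance: d = vΔt = 0.87 × 2.998×10⁸ m/s × 5.8818×10^-13 s = 1.53×10^-4 m = 0.153 mm.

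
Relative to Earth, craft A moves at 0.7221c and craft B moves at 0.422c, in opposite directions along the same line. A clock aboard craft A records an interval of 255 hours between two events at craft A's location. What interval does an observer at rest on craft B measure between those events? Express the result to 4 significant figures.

Transform craft A's velocity into craft B's frame: (0.7221 + 0.422)/(1 + 0.7221·0.422) = 1.1441/1.3047262, so the relative speed is 0.87689c.
γ for this relative speed: γ = 1/√(1 − 0.768936) = 2.0803.
The clock on craft A records proper time, so craft B measures Δt = γΔτ = 2.0803 × 255 = 530.5 hours.

530.5 hours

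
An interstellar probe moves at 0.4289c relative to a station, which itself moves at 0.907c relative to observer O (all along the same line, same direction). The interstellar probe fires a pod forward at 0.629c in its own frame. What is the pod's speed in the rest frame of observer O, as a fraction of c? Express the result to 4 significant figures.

0.9912c

First combine the pod and interstellar probe (S''→S'): u₁ = (0.629 + 0.4289)/(1 + 0.629×0.4289) = 1.0579/1.2697781 = 0.83314.
Then combine with the station (S'→S): u = (0.83314 + 0.907)/(1 + 0.83314×0.907) = 1.74014/1.75565798 = 0.99116.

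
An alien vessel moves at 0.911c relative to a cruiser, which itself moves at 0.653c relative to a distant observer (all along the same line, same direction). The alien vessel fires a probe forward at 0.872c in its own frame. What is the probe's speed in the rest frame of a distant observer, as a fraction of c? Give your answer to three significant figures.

Compose velocities in two stages. Stage 1 (into S'): u₁ = (0.872+0.911)/(1+0.872×0.911) = 0.99365.
Stage 2 (into S): u = (0.99365+0.653)/(1+0.99365×0.653) = 0.99866, so the speed is 0.999c.

0.999c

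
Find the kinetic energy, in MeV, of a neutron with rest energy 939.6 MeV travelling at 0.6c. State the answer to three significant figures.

235 MeV

With β = 0.6, γ = 1/√(1 − 0.6²) = 1/√0.64 = 1.25.
Kinetic energy: K = (γ − 1)mc² = (1.25 − 1) × 939.6 MeV = 0.25 × 939.6 = 235 MeV.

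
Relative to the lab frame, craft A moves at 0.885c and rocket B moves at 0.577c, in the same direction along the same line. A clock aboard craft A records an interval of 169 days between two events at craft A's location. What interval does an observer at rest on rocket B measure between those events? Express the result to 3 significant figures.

217 days

The velocity of craft A relative to rocket B is (0.885 − 0.577)c / (1 − 0.885×0.577) = 0.6294c; relative speed 0.6294c.
At |u| = 0.6294c, γ = (1 − 0.396144)^(−1/2) = 1.2869.
The clock on craft A records proper time, so rocket B measures Δt = γΔτ = 1.2869 × 169 = 217 days.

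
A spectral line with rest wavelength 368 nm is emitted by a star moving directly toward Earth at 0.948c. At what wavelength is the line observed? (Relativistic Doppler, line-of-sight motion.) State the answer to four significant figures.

Relativistic Doppler for wavelength: λ_obs = λ_src · √((1−β)/(1+β)).
With β = 0.948: factor = √(0.052/1.948) = 0.16338.
λ_obs = 368 × 0.16338 = 60.12 nm.

60.12 nm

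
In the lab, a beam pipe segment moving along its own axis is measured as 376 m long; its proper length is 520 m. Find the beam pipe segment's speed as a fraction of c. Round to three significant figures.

Length contraction gives γ = L₀/L = 520/376 = 1.383.
β = √(1 − 1/γ²) = √0.477176 = 0.691.

0.691c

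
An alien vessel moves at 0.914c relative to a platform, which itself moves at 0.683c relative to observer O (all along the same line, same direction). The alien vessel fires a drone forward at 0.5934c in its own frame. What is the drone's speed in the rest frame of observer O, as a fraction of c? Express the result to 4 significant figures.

Apply u = (u'+v)/(1+u'v) twice. Drone in the platform frame: (0.5934+0.914)/(1+0.5934·0.914) = 1.5074/1.5423676 = 0.97733c.
That velocity, transformed to the rest frame of observer O: (0.97733+0.683)/(1+0.97733·0.683) = 1.66033/1.66751639 = 0.99569c.

0.9957c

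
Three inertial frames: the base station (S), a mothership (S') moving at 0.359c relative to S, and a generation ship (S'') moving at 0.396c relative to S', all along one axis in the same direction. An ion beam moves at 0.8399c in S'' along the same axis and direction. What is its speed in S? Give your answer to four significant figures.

0.9651c

First combine the ion beam and generation ship (S''→S'): u₁ = (0.8399 + 0.396)/(1 + 0.8399×0.396) = 1.2359/1.3326004 = 0.92743.
Then combine with the mothership (S'→S): u = (0.92743 + 0.359)/(1 + 0.92743×0.359) = 1.28643/1.33294737 = 0.9651.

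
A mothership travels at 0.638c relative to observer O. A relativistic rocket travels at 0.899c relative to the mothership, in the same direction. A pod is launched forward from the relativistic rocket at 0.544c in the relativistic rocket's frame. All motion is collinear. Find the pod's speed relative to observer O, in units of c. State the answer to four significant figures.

0.9931c

Apply u = (u'+v)/(1+u'v) twice. Pod in the mothership frame: (0.544+0.899)/(1+0.544·0.899) = 1.443/1.489056 = 0.96907c.
That velocity, transformed to the rest frame of observer O: (0.96907+0.638)/(1+0.96907·0.638) = 1.60707/1.61826666 = 0.99308c.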